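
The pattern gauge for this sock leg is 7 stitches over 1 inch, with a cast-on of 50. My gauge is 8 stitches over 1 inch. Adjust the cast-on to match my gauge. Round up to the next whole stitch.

Scale factor = 8 / 7 = 1.143.
50 × 8 / 7 = 57.14 sts.
→ 58 sts.

Cast on 58 stitches.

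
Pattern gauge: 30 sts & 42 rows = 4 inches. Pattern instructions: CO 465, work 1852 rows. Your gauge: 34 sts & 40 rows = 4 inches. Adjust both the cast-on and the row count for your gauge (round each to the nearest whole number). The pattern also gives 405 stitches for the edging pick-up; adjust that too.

Cast on 527 stitches; work 1764 rows; edging pick-up 459 stitches.

Stitches: 465 × 34/30 = 527.00 → 527.
Rows: 1852 × 40/42 = 1763.81 → 1764.
edging pick-up: 405 × 34/30 = 459.00 → 459.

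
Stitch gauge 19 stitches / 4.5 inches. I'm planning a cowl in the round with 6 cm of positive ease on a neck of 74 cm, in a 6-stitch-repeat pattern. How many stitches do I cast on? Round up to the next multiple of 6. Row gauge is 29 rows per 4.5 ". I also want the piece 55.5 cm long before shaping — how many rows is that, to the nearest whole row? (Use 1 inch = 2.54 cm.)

Cast on 138 stitches; work 141 rows.

Finished = 74 + 6 = 80 cm.
80 cm × 1/2.54 = 31.50 inches.
19/4.5 = 4.222 sts per in; 31.50 × 4.222 = 132.98 sts.
Next multiple of 6 → 138.
55.5 cm = 21.85 inches; × 6.444 = 140.81 → 141 rows.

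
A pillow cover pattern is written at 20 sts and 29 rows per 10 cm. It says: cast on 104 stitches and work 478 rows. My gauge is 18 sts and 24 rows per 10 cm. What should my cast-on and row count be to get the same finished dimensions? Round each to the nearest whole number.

Cast on 94 stitches; work 396 rows.

Stitches: 104 × 18/20 = 93.60 → 94.
Rows: 478 × 24/29 = 395.59 → 396.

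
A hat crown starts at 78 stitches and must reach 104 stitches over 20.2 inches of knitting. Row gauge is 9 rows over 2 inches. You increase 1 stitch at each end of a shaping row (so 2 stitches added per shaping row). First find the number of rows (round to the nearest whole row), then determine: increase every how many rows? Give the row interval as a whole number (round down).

Increase every 7th row.

Rows = 20.2 × 4.5 = 90.9 → 91 rows.
Stitches to add: 26 → 13 shaping rows (at 2 st each).
91 / 13 = 7.00 → every 7 rows.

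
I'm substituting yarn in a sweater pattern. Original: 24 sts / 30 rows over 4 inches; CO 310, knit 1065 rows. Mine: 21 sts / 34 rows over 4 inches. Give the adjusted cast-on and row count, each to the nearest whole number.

Cast on 271 stitches; work 1207 rows.

Stitches: 310 × 21/24 = 271.25 → 271.
Rows: 1065 × 34/30 = 1207.00 → 1207.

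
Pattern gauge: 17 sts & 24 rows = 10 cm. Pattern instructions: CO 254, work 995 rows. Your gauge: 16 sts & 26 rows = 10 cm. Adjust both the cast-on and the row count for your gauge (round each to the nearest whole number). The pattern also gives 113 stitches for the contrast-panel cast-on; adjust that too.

Cast on 239 stitches; work 1078 rows; contrast-panel cast-on 106 stitches.

Stitches: 254 × 16/17 = 239.06 → 239.
Rows: 995 × 26/24 = 1077.92 → 1078.
contrast-panel cast-on: 113 × 16/17 = 106.35 → 106.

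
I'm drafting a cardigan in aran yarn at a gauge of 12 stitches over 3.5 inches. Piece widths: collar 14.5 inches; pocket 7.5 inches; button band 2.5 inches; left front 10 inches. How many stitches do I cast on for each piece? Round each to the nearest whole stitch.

Rate = 12/3.5 = 3.429 sts per in.
collar: 14.5 × 3.429 = 49.71 → 50.
pocket: 7.5 × 3.429 = 25.71 → 26.
button band: 2.5 × 3.429 = 8.57 → 9.
left front: 10 × 3.429 = 34.29 → 34.

collar 50; pocket 26; button band 9; left front 34.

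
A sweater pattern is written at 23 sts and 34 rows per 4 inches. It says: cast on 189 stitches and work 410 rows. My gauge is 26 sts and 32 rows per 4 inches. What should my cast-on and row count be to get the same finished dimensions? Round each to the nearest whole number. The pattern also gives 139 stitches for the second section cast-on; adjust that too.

Cast on 214 stitches; work 386 rows; second section cast-on 157 stitches.

Stitches: 189 × 26/23 = 213.65 → 214.
Rows: 410 × 32/34 = 385.88 → 386.
second section cast-on: 139 × 26/23 = 157.13 → 157.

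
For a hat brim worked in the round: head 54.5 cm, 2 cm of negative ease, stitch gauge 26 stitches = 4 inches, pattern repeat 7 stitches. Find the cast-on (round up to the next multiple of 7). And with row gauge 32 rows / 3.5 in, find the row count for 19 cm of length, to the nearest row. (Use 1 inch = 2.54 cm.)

Finished = 54.5 − 2 = 52.5 cm.
52.5 cm × 1/2.54 = 20.67 inches.
26/4 = 6.5 sts per in; 20.67 × 6.5 = 134.35 sts.
Next multiple of 7 → 140.
19 cm = 7.48 inches; × 9.143 = 68.39 → 68 rows.

Cast on 140 stitches; work 68 rows.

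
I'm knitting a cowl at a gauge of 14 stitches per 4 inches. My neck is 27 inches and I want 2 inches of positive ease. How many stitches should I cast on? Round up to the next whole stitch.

Finished = 27 + 2 = 29 in.
14 / 4 = 3.5 sts per inch.
29.00 × 3.5 = 101.50 sts.
→ 102 sts.

102 stitches.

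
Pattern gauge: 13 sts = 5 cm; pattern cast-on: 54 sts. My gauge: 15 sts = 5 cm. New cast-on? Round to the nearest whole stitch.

Scale factor = 15 / 13 = 1.154.
54 × 15 / 13 = 62.31 sts.
→ 62 sts.

62 stitches.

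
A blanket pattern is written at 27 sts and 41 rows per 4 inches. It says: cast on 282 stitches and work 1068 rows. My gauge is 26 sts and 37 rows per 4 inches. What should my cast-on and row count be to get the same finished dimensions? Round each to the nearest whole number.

Cast on 272 stitches; work 964 rows.

Stitches: 282 × 26/27 = 271.56 → 272.
Rows: 1068 × 37/41 = 963.80 → 964.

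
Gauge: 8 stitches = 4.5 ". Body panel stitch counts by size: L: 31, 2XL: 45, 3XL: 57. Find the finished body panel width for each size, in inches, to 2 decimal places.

L 17.44 inches; 2XL 25.31 inches; 3XL 32.06 inches.

8/4.5 = 1.778 sts per in.
L: 31 / 1.778 = 17.438 → 17.44 in.
2XL: 45 / 1.778 = 25.312 → 25.31 in.
3XL: 57 / 1.778 = 32.062 → 32.06 in.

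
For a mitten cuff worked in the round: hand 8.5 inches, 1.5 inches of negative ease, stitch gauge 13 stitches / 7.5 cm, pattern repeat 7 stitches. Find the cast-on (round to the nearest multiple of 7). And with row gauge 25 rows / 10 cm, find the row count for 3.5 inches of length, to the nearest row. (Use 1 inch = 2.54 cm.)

Cast on 28 stitches; work 22 rows.

Finished = 8.5 − 1.5 = 7 inches.
7 inches × 2.54 = 17.78 cm.
13/7.5 = 1.733 sts per cm; 17.78 × 1.733 = 30.82 sts.
Nearest multiple of 7 → 28.
3.5 inches = 8.89 cm; × 2.5 = 22.23 → 22 rows.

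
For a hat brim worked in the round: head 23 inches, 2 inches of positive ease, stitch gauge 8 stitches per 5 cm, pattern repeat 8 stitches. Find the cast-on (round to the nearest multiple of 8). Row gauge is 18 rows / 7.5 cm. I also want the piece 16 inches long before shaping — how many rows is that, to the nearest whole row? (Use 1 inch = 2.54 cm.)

Finished = 23 + 2 = 25 inches.
25 inches × 2.54 = 63.50 cm.
8/5 = 1.6 sts per cm; 63.50 × 1.6 = 101.60 sts.
Nearest multiple of 8 → 104.
16 inches = 40.64 cm; × 2.4 = 97.54 → 98 rows.

Cast on 104 stitches; work 98 rows.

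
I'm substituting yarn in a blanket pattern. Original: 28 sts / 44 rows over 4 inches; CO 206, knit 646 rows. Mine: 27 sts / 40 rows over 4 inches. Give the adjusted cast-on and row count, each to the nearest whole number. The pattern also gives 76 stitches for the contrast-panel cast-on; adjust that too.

Stitches: 206 × 27/28 = 198.64 → 199.
Rows: 646 × 40/44 = 587.27 → 587.
contrast-panel cast-on: 76 × 27/28 = 73.29 → 73.

Cast on 199 stitches; work 587 rows; contrast-panel cast-on 73 stitches.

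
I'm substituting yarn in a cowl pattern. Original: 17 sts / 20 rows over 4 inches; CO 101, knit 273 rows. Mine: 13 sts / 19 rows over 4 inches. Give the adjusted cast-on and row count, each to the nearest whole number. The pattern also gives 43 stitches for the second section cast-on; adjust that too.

Stitches: 101 × 13/17 = 77.24 → 77.
Rows: 273 × 19/20 = 259.35 → 259.
second section cast-on: 43 × 13/17 = 32.88 → 33.

Cast on 77 stitches; work 259 rows; second section cast-on 33 stitches.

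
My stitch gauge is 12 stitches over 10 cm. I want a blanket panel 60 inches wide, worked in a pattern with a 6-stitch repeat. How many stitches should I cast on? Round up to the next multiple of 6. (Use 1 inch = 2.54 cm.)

186 stitches.

60 in = 60 × 2.54 = 152.40 cm.
12 / 10 = 1.2 sts/cm.
152.40 × 1.2 = 182.88 sts.
→ 186.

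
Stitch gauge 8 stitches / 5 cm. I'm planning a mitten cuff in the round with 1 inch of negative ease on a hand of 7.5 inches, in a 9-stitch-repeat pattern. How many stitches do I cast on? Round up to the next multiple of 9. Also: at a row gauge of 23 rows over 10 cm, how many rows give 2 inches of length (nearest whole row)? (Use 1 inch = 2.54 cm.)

Cast on 27 stitches; work 12 rows.

Finished = 7.5 − 1 = 6.5 inches.
6.5 inches × 2.54 = 16.51 cm.
8/5 = 1.6 sts per cm; 16.51 × 1.6 = 26.42 sts.
Next multiple of 9 → 27.
2 inches = 5.08 cm; × 2.3 = 11.68 → 12 rows.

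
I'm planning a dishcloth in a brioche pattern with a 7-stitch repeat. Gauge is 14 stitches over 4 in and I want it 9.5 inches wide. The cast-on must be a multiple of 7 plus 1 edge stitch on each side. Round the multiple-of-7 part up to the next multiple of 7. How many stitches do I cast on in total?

14 / 4 = 3.5 sts per inch.
9.5 × 3.5 = 33.25 sts.
Less 2 edge sts → 31.25 for the repeat.
Next multiple of 7: 35.
Add back 2 edge sts → 37.

37 stitches.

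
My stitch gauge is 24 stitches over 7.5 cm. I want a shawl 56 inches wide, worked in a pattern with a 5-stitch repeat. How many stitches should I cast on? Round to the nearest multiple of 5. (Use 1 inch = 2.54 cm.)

56 in = 56 × 2.54 = 142.24 cm.
24 / 7.5 = 3.2 sts/cm.
142.24 × 3.2 = 455.17 sts.
→ 455.

CO 455 sts.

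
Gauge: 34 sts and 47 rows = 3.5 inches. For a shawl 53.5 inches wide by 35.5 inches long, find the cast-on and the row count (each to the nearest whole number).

Cast on 520 stitches and work 477 rows.

Stitch gauge = 34/3.5 = 9.714 sts/in; 53.5 × 9.714 = 519.71 → 520 sts.
Row gauge = 47/3.5 = 13.429 rows/in; 35.5 × 13.429 = 476.71 → 477 rows.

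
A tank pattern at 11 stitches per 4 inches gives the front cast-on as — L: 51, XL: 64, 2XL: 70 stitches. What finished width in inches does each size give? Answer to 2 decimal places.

L 18.55 inches; XL 23.27 inches; 2XL 25.45 inches.

11/4 = 2.75 sts per in.
L: 51 / 2.75 = 18.545 → 18.55 in.
XL: 64 / 2.75 = 23.273 → 23.27 in.
2XL: 70 / 2.75 = 25.455 → 25.45 in.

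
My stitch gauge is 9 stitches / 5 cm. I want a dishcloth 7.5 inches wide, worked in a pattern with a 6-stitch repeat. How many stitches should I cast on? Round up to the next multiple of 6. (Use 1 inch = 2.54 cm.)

7.5 in = 7.5 × 2.54 = 19.05 cm.
9 / 5 = 1.8 sts/cm.
19.05 × 1.8 = 34.29 sts.
→ 36.

Cast on 36 stitches.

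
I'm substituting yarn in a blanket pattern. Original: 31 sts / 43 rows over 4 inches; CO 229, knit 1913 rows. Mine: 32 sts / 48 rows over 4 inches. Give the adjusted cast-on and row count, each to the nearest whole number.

Stitches: 229 × 32/31 = 236.39 → 236.
Rows: 1913 × 48/43 = 2135.44 → 2135.

Cast on 236 stitches; work 2135 rows.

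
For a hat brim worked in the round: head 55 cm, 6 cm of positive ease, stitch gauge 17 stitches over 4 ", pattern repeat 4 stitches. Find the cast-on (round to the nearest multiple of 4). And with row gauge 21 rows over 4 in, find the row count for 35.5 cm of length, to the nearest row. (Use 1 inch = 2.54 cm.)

Finished = 55 + 6 = 61 cm.
61 cm × 1/2.54 = 24.02 inches.
17/4 = 4.25 sts per in; 24.02 × 4.25 = 102.07 sts.
Nearest multiple of 4 → 104.
35.5 cm = 13.98 inches; × 5.25 = 73.38 → 73 rows.

Cast on 104 stitches; work 73 rows.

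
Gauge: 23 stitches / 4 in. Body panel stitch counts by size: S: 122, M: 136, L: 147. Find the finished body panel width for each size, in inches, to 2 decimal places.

23/4 = 5.75 sts per in.
S: 122 / 5.75 = 21.217 → 21.22 in.
M: 136 / 5.75 = 23.652 → 23.65 in.
L: 147 / 5.75 = 25.565 → 25.57 in.

S 21.22 inches; M 23.65 inches; L 25.57 inches.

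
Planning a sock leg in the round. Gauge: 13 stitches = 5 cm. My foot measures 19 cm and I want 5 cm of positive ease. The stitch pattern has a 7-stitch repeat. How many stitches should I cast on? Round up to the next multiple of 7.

63 stitches.

Finished = 19 + 5 = 24 cm.
13 / 5 = 2.6 sts/cm.
24 × 2.6 = 62.40 sts.
Next multiple of 7: 63.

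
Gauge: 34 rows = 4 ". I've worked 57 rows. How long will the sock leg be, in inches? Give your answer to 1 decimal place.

6.7 inches.

34 rows / 4 inch = 8.5 rows per inch.
57 / 8.5 = 6.71 inches.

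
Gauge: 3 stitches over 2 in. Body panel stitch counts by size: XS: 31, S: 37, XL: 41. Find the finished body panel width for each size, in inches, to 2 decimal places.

3/2 = 1.5 sts per in.
XS: 31 / 1.5 = 20.667 → 20.67 in.
S: 37 / 1.5 = 24.667 → 24.67 in.
XL: 41 / 1.5 = 27.333 → 27.33 in.

XS 20.67 inches; S 24.67 inches; XL 27.33 inches.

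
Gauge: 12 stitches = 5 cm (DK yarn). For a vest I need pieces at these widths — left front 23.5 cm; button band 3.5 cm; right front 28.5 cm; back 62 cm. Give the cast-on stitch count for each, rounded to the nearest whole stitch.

Rate = 12/5 = 2.4 sts per cm.
left front: 23.5 × 2.4 = 56.40 → 56.
button band: 3.5 × 2.4 = 8.40 → 8.
right front: 28.5 × 2.4 = 68.40 → 68.
back: 62 × 2.4 = 148.80 → 149.

left front 56; button band 8; right front 68; back 149.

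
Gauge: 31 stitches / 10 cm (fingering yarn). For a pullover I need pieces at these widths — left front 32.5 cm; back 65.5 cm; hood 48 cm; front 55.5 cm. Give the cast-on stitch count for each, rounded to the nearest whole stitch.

left front 101; back 203; hood 149; front 172.

Rate = 31/10 = 3.1 sts per cm.
left front: 32.5 × 3.1 = 100.75 → 101.
back: 65.5 × 3.1 = 203.05 → 203.
hood: 48 × 3.1 = 148.80 → 149.
front: 55.5 × 3.1 = 172.05 → 172.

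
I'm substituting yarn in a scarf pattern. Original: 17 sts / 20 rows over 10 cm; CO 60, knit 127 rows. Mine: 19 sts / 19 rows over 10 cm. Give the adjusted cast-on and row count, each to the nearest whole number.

Stitches: 60 × 19/17 = 67.06 → 67.
Rows: 127 × 19/20 = 120.65 → 121.

Cast on 67 stitches; work 121 rows.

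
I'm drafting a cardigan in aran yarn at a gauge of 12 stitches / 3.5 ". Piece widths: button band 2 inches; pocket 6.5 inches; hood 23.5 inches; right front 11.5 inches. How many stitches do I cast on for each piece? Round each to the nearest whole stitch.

Rate = 12/3.5 = 3.429 sts per in.
button band: 2 × 3.429 = 6.86 → 7.
pocket: 6.5 × 3.429 = 22.29 → 22.
hood: 23.5 × 3.429 = 80.57 → 81.
right front: 11.5 × 3.429 = 39.43 → 39.

button band 7; pocket 22; hood 81; right front 39.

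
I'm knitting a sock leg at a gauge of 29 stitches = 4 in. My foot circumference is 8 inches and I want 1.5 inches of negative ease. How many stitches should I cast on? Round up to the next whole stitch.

Cast on 48 stitches.

Finished = 8 − 1.5 = 6.5 in.
29 / 4 = 7.25 sts per inch.
6.50 × 7.25 = 47.12 sts.
→ 48 sts.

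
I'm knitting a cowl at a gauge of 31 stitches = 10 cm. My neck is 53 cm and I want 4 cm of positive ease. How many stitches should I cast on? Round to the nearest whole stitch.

CO 177 sts.

Finished = 53 + 4 = 57 cm.
31 / 10 = 3.1 sts per cm.
57.00 × 3.1 = 176.70 sts.
→ 177 sts.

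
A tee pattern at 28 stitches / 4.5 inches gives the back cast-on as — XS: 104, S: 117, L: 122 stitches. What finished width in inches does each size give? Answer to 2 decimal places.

XS 16.71 inches; S 18.80 inches; L 19.61 inches.

28/4.5 = 6.222 sts per in.
XS: 104 / 6.222 = 16.714 → 16.71 in.
S: 117 / 6.222 = 18.804 → 18.80 in.
L: 122 / 6.222 = 19.607 → 19.61 in.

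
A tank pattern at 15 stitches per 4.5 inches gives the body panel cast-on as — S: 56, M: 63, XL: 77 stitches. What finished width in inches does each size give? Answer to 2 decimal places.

15/4.5 = 3.333 sts per in.
S: 56 / 3.333 = 16.800 → 16.80 in.
M: 63 / 3.333 = 18.900 → 18.90 in.
XL: 77 / 3.333 = 23.100 → 23.10 in.

S 16.80 inches; M 18.90 inches; XL 23.10 inches.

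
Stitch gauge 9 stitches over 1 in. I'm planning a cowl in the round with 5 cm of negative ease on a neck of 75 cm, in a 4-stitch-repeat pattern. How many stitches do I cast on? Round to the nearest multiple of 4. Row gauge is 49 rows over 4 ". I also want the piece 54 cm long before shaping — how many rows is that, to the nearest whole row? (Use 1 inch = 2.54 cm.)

Finished = 75 − 5 = 70 cm.
70 cm × 1/2.54 = 27.56 inches.
9/1 = 9 sts per in; 27.56 × 9 = 248.03 sts.
Nearest multiple of 4 → 248.
54 cm = 21.26 inches; × 12.25 = 260.43 → 260 rows.

Cast on 248 stitches; work 260 rows.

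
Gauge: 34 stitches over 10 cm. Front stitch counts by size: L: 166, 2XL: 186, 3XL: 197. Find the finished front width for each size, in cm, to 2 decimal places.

34/10 = 3.4 sts per cm.
L: 166 / 3.4 = 48.824 → 48.82 cm.
2XL: 186 / 3.4 = 54.706 → 54.71 cm.
3XL: 197 / 3.4 = 57.941 → 57.94 cm.

L 48.82 cm; 2XL 54.71 cm; 3XL 57.94 cm.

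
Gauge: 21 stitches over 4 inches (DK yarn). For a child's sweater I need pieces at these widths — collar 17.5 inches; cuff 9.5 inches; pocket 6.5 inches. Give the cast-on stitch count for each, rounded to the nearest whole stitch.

collar 92; cuff 50; pocket 34.

Rate = 21/4 = 5.25 sts per in.
collar: 17.5 × 5.25 = 91.88 → 92.
cuff: 9.5 × 5.25 = 49.88 → 50.
pocket: 6.5 × 5.25 = 34.12 → 34.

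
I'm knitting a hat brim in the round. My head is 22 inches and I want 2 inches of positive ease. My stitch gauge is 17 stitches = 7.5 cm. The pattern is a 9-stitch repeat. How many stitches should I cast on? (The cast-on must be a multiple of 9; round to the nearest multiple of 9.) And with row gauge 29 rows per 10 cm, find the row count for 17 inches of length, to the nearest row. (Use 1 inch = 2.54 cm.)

Cast on 135 stitches; work 125 rows.

Finished = 22 + 2 = 24 inches.
24 inches × 2.54 = 60.96 cm.
17/7.5 = 2.267 sts per cm; 60.96 × 2.267 = 138.18 sts.
Nearest multiple of 9 → 135.
17 inches = 43.18 cm; × 2.9 = 125.22 → 125 rows.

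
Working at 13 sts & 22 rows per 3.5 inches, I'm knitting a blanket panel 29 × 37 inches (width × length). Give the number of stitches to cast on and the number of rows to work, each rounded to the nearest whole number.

Cast on 108 stitches and work 233 rows.

Stitch gauge = 13/3.5 = 3.714 sts/in; 29 × 3.714 = 107.71 → 108 sts.
Row gauge = 22/3.5 = 6.286 rows/in; 37 × 6.286 = 232.57 → 233 rows.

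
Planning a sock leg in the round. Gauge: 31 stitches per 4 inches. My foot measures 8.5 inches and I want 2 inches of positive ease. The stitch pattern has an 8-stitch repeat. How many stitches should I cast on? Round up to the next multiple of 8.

88 stitches.

Finished = 8.5 + 2 = 10.5 inches.
31 / 4 = 7.75 sts/in.
10.5 × 7.75 = 81.38 sts.
Next multiple of 8: 88.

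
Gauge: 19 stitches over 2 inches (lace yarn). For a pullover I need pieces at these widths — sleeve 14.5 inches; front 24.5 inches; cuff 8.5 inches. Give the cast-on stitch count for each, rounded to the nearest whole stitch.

sleeve 138; front 233; cuff 81.

Rate = 19/2 = 9.5 sts per in.
sleeve: 14.5 × 9.5 = 137.75 → 138.
front: 24.5 × 9.5 = 232.75 → 233.
cuff: 8.5 × 9.5 = 80.75 → 81.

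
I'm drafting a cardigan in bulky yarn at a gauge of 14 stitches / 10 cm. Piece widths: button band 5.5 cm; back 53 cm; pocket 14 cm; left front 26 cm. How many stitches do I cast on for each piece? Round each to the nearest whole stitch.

button band 8; back 74; pocket 20; left front 36.

Rate = 14/10 = 1.4 sts per cm.
button band: 5.5 × 1.4 = 7.70 → 8.
back: 53 × 1.4 = 74.20 → 74.
pocket: 14 × 1.4 = 19.60 → 20.
left front: 26 × 1.4 = 36.40 → 36.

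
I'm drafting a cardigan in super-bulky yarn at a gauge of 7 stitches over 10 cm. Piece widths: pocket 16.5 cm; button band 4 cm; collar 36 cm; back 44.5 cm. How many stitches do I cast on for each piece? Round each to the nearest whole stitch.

pocket 12; button band 3; collar 25; back 31.

Rate = 7/10 = 0.7 sts per cm.
pocket: 16.5 × 0.7 = 11.55 → 12.
button band: 4 × 0.7 = 2.80 → 3.
collar: 36 × 0.7 = 25.20 → 25.
back: 44.5 × 0.7 = 31.15 → 31.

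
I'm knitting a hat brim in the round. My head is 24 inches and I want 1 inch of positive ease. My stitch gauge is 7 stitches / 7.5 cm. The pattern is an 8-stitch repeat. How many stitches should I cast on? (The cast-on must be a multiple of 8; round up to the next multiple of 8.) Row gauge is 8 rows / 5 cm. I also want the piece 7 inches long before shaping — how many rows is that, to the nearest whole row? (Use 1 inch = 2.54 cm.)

Cast on 64 stitches; work 28 rows.

Finished = 24 + 1 = 25 inches.
25 inches × 2.54 = 63.50 cm.
7/7.5 = 0.933 sts per cm; 63.50 × 0.933 = 59.27 sts.
Next multiple of 8 → 64.
7 inches = 17.78 cm; × 1.6 = 28.45 → 28 rows.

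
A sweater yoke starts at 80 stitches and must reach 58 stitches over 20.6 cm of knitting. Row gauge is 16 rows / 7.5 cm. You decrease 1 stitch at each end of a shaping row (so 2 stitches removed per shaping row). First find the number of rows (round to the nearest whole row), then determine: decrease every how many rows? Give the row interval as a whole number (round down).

Rows = 20.6 × 2.133 = 43.9 → 44 rows.
Stitches to remove: 22 → 11 shaping rows (at 2 st each).
44 / 11 = 4.00 → every 4 rows.

Decrease every 4th row.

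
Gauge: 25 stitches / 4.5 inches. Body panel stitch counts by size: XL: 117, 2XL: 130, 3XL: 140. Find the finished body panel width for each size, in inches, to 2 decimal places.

25/4.5 = 5.556 sts per in.
XL: 117 / 5.556 = 21.060 → 21.06 in.
2XL: 130 / 5.556 = 23.400 → 23.40 in.
3XL: 140 / 5.556 = 25.200 → 25.20 in.

XL 21.06 inches; 2XL 23.40 inches; 3XL 25.20 inches.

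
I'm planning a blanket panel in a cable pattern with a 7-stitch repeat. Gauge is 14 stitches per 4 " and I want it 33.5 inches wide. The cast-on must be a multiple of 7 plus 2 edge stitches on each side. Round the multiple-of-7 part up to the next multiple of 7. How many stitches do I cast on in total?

CO 123 sts.

14 / 4 = 3.5 sts per inch.
33.5 × 3.5 = 117.25 sts.
Less 4 edge sts → 113.25 for the repeat.
Next multiple of 7: 119.
Add back 4 edge sts → 123.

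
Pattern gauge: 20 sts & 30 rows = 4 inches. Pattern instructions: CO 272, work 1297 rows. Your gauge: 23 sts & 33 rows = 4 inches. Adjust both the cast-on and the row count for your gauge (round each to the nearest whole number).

Stitches: 272 × 23/20 = 312.80 → 313.
Rows: 1297 × 33/30 = 1426.70 → 1427.

Cast on 313 stitches; work 1427 rows.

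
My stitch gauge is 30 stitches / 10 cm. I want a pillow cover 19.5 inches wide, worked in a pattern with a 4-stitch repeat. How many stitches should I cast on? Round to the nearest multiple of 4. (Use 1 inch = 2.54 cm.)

148 stitches.

19.5 in = 19.5 × 2.54 = 49.53 cm.
30 / 10 = 3 sts/cm.
49.53 × 3 = 148.59 sts.
→ 148.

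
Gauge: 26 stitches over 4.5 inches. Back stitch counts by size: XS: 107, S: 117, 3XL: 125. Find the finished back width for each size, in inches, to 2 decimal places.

26/4.5 = 5.778 sts per in.
XS: 107 / 5.778 = 18.519 → 18.52 in.
S: 117 / 5.778 = 20.250 → 20.25 in.
3XL: 125 / 5.778 = 21.635 → 21.63 in.

XS 18.52 inches; S 20.25 inches; 3XL 21.63 inches.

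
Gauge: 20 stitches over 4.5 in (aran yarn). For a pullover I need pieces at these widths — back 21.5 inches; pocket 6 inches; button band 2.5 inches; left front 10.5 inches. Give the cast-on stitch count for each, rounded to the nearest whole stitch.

back 96; pocket 27; button band 11; left front 47.

Rate = 20/4.5 = 4.444 sts per in.
back: 21.5 × 4.444 = 95.56 → 96.
pocket: 6 × 4.444 = 26.67 → 27.
button band: 2.5 × 4.444 = 11.11 → 11.
left front: 10.5 × 4.444 = 46.67 → 47.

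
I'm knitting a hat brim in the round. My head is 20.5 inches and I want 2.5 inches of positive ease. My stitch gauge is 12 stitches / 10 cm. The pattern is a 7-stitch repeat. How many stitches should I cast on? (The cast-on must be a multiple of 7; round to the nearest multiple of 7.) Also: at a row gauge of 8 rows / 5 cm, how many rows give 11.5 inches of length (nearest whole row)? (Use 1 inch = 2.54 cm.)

Finished = 20.5 + 2.5 = 23 inches.
23 inches × 2.54 = 58.42 cm.
12/10 = 1.2 sts per cm; 58.42 × 1.2 = 70.10 sts.
Nearest multiple of 7 → 70.
11.5 inches = 29.21 cm; × 1.6 = 46.74 → 47 rows.

Cast on 70 stitches; work 47 rows.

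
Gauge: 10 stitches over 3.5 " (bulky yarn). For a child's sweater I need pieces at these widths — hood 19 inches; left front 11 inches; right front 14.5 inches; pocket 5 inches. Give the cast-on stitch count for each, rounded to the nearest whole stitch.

hood 54; left front 31; right front 41; pocket 14.

Rate = 10/3.5 = 2.857 sts per in.
hood: 19 × 2.857 = 54.29 → 54.
left front: 11 × 2.857 = 31.43 → 31.
right front: 14.5 × 2.857 = 41.43 → 41.
pocket: 5 × 2.857 = 14.29 → 14.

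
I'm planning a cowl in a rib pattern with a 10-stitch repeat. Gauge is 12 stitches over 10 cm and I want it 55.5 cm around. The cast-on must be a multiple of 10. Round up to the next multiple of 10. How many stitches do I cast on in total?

Cast on 70 stitches.

12 / 10 = 1.2 sts per cm.
55.5 × 1.2 = 66.60 sts.
Next multiple of 10: 70.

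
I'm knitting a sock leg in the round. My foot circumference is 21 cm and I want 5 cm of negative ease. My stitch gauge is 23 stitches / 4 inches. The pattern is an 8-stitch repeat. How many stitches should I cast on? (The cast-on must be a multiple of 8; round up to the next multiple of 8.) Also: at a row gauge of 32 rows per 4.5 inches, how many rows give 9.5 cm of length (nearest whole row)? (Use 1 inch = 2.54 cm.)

Cast on 40 stitches; work 27 rows.

Finished = 21 − 5 = 16 cm.
16 cm × 1/2.54 = 6.30 inches.
23/4 = 5.75 sts per in; 6.30 × 5.75 = 36.22 sts.
Next multiple of 8 → 40.
9.5 cm = 3.74 inches; × 7.111 = 26.60 → 27 rows.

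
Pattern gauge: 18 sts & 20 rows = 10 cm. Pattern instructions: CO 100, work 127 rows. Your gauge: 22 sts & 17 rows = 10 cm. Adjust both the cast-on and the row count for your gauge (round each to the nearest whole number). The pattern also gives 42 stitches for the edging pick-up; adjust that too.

Stitches: 100 × 22/18 = 122.22 → 122.
Rows: 127 × 17/20 = 107.95 → 108.
edging pick-up: 42 × 22/18 = 51.33 → 51.

Cast on 122 stitches; work 108 rows; edging pick-up 51 stitches.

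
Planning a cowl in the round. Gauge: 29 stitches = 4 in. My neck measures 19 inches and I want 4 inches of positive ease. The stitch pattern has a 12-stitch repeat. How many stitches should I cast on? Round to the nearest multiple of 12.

Finished = 19 + 4 = 23 inches.
29 / 4 = 7.25 sts/in.
23 × 7.25 = 166.75 sts.
Nearest multiple of 12: 168.

168 stitches.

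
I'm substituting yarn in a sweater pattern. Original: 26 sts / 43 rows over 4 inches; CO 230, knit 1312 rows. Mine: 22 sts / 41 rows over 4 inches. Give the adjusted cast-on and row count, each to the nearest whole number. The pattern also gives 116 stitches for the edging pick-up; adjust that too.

Stitches: 230 × 22/26 = 194.62 → 195.
Rows: 1312 × 41/43 = 1250.98 → 1251.
edging pick-up: 116 × 22/26 = 98.15 → 98.

Cast on 195 stitches; work 1251 rows; edging pick-up 98 stitches.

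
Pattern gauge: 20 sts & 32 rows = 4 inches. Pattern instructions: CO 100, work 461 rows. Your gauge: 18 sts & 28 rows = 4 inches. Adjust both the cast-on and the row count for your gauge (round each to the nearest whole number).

Stitches: 100 × 18/20 = 90.00 → 90.
Rows: 461 × 28/32 = 403.38 → 403.

Cast on 90 stitches; work 403 rows.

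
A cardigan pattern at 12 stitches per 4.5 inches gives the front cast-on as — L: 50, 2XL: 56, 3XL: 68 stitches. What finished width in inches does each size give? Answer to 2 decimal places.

L 18.75 inches; 2XL 21.00 inches; 3XL 25.50 inches.

12/4.5 = 2.667 sts per in.
L: 50 / 2.667 = 18.750 → 18.75 in.
2XL: 56 / 2.667 = 21.000 → 21.00 in.
3XL: 68 / 2.667 = 25.500 → 25.50 in.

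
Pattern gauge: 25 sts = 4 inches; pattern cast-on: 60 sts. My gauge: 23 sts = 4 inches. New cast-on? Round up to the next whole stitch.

Cast on 56 stitches.

Scale factor = 23 / 25 = 0.920.
60 × 23 / 25 = 55.20 sts.
→ 56 sts.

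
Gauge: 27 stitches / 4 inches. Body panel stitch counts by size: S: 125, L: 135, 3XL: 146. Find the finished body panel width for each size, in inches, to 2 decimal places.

S 18.52 inches; L 20.00 inches; 3XL 21.63 inches.

27/4 = 6.75 sts per in.
S: 125 / 6.75 = 18.519 → 18.52 in.
L: 135 / 6.75 = 20.000 → 20.00 in.
3XL: 146 / 6.75 = 21.630 → 21.63 in.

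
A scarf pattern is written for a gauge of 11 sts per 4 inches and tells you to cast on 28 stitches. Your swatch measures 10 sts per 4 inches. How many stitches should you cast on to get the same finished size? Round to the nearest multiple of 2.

26 stitches.

Scale factor = 10 / 11 = 0.909.
28 × 10 / 11 = 25.45 sts.
→ 26 sts.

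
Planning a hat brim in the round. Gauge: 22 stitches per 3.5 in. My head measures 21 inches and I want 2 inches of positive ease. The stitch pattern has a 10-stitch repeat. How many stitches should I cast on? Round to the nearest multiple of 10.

140 stitches.

Finished = 21 + 2 = 23 inches.
22 / 3.5 = 6.286 sts/in.
23 × 6.286 = 144.57 sts.
Nearest multiple of 10: 140.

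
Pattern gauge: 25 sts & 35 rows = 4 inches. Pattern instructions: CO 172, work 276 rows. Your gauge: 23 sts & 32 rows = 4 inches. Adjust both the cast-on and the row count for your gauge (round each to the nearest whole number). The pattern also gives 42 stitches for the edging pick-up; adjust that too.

Stitches: 172 × 23/25 = 158.24 → 158.
Rows: 276 × 32/35 = 252.34 → 252.
edging pick-up: 42 × 23/25 = 38.64 → 39.

Cast on 158 stitches; work 252 rows; edging pick-up 39 stitches.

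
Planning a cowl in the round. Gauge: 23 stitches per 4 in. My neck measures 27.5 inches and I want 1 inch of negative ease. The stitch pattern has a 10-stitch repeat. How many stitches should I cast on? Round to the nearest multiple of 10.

Cast on 150 stitches.

Finished = 27.5 − 1 = 26.5 inches.
23 / 4 = 5.75 sts/in.
26.5 × 5.75 = 152.38 sts.
Nearest multiple of 10: 150.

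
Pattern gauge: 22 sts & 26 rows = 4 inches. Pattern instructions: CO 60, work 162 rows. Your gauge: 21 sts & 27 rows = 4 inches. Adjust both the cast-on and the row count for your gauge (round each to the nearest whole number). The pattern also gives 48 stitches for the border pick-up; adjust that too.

Cast on 57 stitches; work 168 rows; border pick-up 46 stitches.

Stitches: 60 × 21/22 = 57.27 → 57.
Rows: 162 × 27/26 = 168.23 → 168.
border pick-up: 48 × 21/22 = 45.82 → 46.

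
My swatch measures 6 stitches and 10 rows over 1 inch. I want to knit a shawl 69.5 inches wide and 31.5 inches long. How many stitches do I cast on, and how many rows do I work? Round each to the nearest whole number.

Cast on 417 stitches and work 315 rows.

Stitch gauge = 6/1 = 6 sts/in; 69.5 × 6 = 417.00 → 417 sts.
Row gauge = 10/1 = 10 rows/in; 31.5 × 10 = 315.00 → 315 rows.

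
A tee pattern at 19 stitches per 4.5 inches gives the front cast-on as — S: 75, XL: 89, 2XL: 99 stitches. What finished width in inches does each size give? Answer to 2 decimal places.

S 17.76 inches; XL 21.08 inches; 2XL 23.45 inches.

19/4.5 = 4.222 sts per in.
S: 75 / 4.222 = 17.763 → 17.76 in.
XL: 89 / 4.222 = 21.079 → 21.08 in.
2XL: 99 / 4.222 = 23.447 → 23.45 in.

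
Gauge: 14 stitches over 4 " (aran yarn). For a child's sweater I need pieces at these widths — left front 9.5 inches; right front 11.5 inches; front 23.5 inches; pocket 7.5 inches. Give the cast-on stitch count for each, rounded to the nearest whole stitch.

Rate = 14/4 = 3.5 sts per in.
left front: 9.5 × 3.5 = 33.25 → 33.
right front: 11.5 × 3.5 = 40.25 → 40.
front: 23.5 × 3.5 = 82.25 → 82.
pocket: 7.5 × 3.5 = 26.25 → 26.

left front 33; right front 40; front 82; pocket 26.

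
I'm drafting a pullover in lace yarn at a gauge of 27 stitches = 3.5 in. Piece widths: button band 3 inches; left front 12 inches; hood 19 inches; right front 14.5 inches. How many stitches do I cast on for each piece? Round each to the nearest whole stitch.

button band 23; left front 93; hood 147; right front 112.

Rate = 27/3.5 = 7.714 sts per in.
button band: 3 × 7.714 = 23.14 → 23.
left front: 12 × 7.714 = 92.57 → 93.
hood: 19 × 7.714 = 146.57 → 147.
right front: 14.5 × 7.714 = 111.86 → 112.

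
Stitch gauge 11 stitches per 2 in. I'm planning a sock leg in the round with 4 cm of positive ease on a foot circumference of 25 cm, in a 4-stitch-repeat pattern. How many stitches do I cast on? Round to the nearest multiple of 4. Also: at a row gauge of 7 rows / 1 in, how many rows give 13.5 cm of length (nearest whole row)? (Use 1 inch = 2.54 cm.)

Finished = 25 + 4 = 29 cm.
29 cm × 1/2.54 = 11.42 inches.
11/2 = 5.5 sts per in; 11.42 × 5.5 = 62.80 sts.
Nearest multiple of 4 → 64.
13.5 cm = 5.31 inches; × 7 = 37.20 → 37 rows.

Cast on 64 stitches; work 37 rows.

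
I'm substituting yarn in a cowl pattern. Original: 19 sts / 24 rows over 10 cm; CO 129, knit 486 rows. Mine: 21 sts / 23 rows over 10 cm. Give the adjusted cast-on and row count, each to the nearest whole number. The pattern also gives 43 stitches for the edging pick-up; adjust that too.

Stitches: 129 × 21/19 = 142.58 → 143.
Rows: 486 × 23/24 = 465.75 → 466.
edging pick-up: 43 × 21/19 = 47.53 → 48.

Cast on 143 stitches; work 466 rows; edging pick-up 48 stitches.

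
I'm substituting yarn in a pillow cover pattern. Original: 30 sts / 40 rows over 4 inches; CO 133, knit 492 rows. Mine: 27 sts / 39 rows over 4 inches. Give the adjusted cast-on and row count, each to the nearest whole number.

Cast on 120 stitches; work 480 rows.

Stitches: 133 × 27/30 = 119.70 → 120.
Rows: 492 × 39/40 = 479.70 → 480.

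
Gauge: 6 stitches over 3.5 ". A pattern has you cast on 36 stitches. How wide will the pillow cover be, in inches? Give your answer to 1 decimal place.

21.0 inches.

6 stitches / 3.5 inch = 1.714 stitches per inch.
36 / 1.714 = 21.00 inches.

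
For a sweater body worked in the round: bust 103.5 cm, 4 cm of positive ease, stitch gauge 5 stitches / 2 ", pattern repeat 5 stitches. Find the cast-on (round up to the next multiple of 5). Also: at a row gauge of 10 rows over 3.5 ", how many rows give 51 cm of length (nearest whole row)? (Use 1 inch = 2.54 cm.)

Finished = 103.5 + 4 = 107.5 cm.
107.5 cm × 1/2.54 = 42.32 inches.
5/2 = 2.5 sts per in; 42.32 × 2.5 = 105.81 sts.
Next multiple of 5 → 110.
51 cm = 20.08 inches; × 2.857 = 57.37 → 57 rows.

Cast on 110 stitches; work 57 rows.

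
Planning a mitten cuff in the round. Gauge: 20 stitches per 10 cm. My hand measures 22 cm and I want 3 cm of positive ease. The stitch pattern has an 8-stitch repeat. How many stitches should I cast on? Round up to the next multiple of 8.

Finished = 22 + 3 = 25 cm.
20 / 10 = 2 sts/cm.
25 × 2 = 50.00 sts.
Next multiple of 8: 56.

56 stitches.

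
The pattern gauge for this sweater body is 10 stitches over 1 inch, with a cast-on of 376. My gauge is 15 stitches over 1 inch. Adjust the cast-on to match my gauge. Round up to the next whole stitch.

564 stitches.

Scale factor = 15 / 10 = 1.500.
376 × 15 / 10 = 564.00 sts.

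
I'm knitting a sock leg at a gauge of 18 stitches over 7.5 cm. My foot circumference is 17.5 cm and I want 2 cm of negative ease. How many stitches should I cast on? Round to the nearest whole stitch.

Finished = 17.5 − 2 = 15.5 cm.
18 / 7.5 = 2.4 sts per cm.
15.50 × 2.4 = 37.20 sts.
→ 37 sts.

37 stitches.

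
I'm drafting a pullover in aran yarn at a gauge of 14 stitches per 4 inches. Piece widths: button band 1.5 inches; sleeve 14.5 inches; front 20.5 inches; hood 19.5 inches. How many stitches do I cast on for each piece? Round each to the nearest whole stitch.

Rate = 14/4 = 3.5 sts per in.
button band: 1.5 × 3.5 = 5.25 → 5.
sleeve: 14.5 × 3.5 = 50.75 → 51.
front: 20.5 × 3.5 = 71.75 → 72.
hood: 19.5 × 3.5 = 68.25 → 68.

button band 5; sleeve 51; front 72; hood 68.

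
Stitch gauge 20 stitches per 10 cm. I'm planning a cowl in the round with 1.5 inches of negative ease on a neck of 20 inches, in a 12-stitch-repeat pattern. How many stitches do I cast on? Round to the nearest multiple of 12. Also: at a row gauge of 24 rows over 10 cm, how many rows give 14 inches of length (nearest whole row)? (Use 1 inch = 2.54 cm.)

Finished = 20 − 1.5 = 18.5 inches.
18.5 inches × 2.54 = 46.99 cm.
20/10 = 2 sts per cm; 46.99 × 2 = 93.98 sts.
Nearest multiple of 12 → 96.
14 inches = 35.56 cm; × 2.4 = 85.34 → 85 rows.

Cast on 96 stitches; work 85 rows.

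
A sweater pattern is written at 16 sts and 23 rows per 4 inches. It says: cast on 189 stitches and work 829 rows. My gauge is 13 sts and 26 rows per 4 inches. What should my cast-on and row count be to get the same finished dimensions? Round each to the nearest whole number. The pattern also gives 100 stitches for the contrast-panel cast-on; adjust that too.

Stitches: 189 × 13/16 = 153.56 → 154.
Rows: 829 × 26/23 = 937.13 → 937.
contrast-panel cast-on: 100 × 13/16 = 81.25 → 81.

Cast on 154 stitches; work 937 rows; contrast-panel cast-on 81 stitches.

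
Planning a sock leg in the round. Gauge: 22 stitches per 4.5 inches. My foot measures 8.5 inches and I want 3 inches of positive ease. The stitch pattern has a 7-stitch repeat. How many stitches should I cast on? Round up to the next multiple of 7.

63 stitches.

Finished = 8.5 + 3 = 11.5 inches.
22 / 4.5 = 4.889 sts/in.
11.5 × 4.889 = 56.22 sts.
Next multiple of 7: 63.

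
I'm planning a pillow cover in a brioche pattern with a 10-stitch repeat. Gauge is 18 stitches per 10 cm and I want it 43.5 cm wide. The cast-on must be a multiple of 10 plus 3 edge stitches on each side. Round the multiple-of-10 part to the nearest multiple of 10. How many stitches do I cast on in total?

18 / 10 = 1.8 sts per cm.
43.5 × 1.8 = 78.30 sts.
Less 6 edge sts → 72.30 for the repeat.
Nearest multiple of 10: 70.
Add back 6 edge sts → 76.

76 stitches.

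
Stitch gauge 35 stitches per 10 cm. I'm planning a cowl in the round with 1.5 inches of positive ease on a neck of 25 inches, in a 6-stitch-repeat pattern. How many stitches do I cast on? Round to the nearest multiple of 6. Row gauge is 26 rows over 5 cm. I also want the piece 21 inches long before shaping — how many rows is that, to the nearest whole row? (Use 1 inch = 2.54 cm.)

Finished = 25 + 1.5 = 26.5 inches.
26.5 inches × 2.54 = 67.31 cm.
35/10 = 3.5 sts per cm; 67.31 × 3.5 = 235.59 sts.
Nearest multiple of 6 → 234.
21 inches = 53.34 cm; × 5.2 = 277.37 → 277 rows.

Cast on 234 stitches; work 277 rows.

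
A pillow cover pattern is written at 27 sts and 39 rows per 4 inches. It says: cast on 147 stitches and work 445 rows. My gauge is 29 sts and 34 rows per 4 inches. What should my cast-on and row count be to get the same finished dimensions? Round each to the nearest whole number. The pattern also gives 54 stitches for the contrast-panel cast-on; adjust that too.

Cast on 158 stitches; work 388 rows; contrast-panel cast-on 58 stitches.

Stitches: 147 × 29/27 = 157.89 → 158.
Rows: 445 × 34/39 = 387.95 → 388.
contrast-panel cast-on: 54 × 29/27 = 58.00 → 58.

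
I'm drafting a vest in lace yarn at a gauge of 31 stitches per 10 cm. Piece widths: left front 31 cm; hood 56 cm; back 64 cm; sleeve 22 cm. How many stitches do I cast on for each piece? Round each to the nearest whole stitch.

left front 96; hood 174; back 198; sleeve 68.

Rate = 31/10 = 3.1 sts per cm.
left front: 31 × 3.1 = 96.10 → 96.
hood: 56 × 3.1 = 173.60 → 174.
back: 64 × 3.1 = 198.40 → 198.
sleeve: 22 × 3.1 = 68.20 → 68.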